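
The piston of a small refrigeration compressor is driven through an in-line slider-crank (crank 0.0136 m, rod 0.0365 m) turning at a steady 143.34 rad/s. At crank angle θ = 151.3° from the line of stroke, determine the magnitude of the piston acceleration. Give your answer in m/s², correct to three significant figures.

ω = 143.3 rad/s
x(θ) = r cosθ + √(L² − r² sin²θ); with ω constant, a = ω²·d²x/dθ².
d²x/dθ² = −r cosθ − r²(cos2θ)/√u − r⁴ sin²2θ/(4u^{3/2}),  u = L² − r² sin²θ = 0.0012896 m².
Substituting r = 0.0136 m, L = 0.0365 m, θ = 151.3°: d²x/dθ² = +0.0090232 m.
a = ω²·d²x/dθ² = (143.3)²·(+0.0090232) = +185.39 m/s²;  |a| = 185.39 m/s².

185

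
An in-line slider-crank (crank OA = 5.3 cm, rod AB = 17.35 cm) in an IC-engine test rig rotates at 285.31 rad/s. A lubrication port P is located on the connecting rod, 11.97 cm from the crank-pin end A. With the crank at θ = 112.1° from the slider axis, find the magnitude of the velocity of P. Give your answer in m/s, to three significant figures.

13.0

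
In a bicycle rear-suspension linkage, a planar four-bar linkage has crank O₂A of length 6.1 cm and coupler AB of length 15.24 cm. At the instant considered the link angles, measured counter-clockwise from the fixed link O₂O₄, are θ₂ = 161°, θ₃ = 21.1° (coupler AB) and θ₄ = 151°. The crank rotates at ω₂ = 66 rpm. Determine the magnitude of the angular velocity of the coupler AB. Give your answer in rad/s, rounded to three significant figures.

ω₂ = 6.912 rad/s (from 66 rpm).
Differentiating the loop-closure r₂e^{iθ₂}+r₃e^{iθ₃}=r₁+r₄e^{iθ₄} gives r₂ω₂e^{iθ₂}+r₃ω₃e^{iθ₃}=r₄ω₄e^{iθ₄}.
Eliminating the other unknown: ω₃ = r₂ω₂ sin(θ₄−θ₂) / [r₃ sin(θ₃−θ₄)].
Numerator sine = -0.17365; denominator sine = -0.76717.
Result = 0.061·6.912·(-0.17365) / (0.1524·(-0.76717)) = +0.62618 rad/s; magnitude 0.62618 rad/s.

0.626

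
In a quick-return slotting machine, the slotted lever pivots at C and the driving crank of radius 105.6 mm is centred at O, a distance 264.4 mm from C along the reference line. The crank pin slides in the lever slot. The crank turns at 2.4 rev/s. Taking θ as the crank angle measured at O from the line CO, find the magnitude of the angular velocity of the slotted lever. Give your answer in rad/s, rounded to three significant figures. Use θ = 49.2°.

ω = 15.08 rad/s (from 2.4 rev/s).
Crank pin A relative to C: A = (d + r cosθ, r sinθ); lever angle φ = atan2(r sinθ, d + r cosθ).
Differentiating tanφ: φ̇ = rω(d cosθ + r)/(d² + r² + 2dr cosθ).
d² + r² + 2dr cosθ = |CA|² = 0.117547 m²;  d cosθ + r = +0.27836 m.
|ω_lever| = |0.1056·15.08·+0.27836| / 0.117547 = 3.771 rad/s.

3.77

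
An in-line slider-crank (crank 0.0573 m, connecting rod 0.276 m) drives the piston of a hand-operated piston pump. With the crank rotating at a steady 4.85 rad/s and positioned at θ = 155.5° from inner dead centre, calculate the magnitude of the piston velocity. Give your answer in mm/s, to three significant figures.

ω = 4.85 rad/s
For an in-line slider-crank, x = r cosθ + √(L² − r² sin²θ), so v = −rω sinθ·[1 + r cosθ/√(L² − r² sin²θ)].
With r = 0.0573 m, L = 0.276 m, θ = 155.5°: √(L² − r² sin²θ) = 0.27498 m.
v = −0.0573·4.85·0.41469·[1 + 0.0573·-0.90996/0.27498] = -0.093393 m/s.
|v| = 0.093393 m/s = 93.393 mm/s.

93.4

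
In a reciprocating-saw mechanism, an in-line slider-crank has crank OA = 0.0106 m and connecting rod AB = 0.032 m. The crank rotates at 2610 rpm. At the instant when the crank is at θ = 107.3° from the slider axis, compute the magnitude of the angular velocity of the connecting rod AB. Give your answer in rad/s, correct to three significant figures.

28.4

ω = 273.3 rad/s (converted from 2610 rpm).
The rod makes angle φ with the slider axis where L sinφ = r sinθ; differentiating, L cosφ·φ̇ = r ω cosθ.
L cosφ = √(L² − r² sin²θ) = 0.030357 m.
|ω_rod| = r ω |cosθ| / √(L² − r² sin²θ) = 0.0106·273.3·0.29737/0.030357 = 28.38 rad/s.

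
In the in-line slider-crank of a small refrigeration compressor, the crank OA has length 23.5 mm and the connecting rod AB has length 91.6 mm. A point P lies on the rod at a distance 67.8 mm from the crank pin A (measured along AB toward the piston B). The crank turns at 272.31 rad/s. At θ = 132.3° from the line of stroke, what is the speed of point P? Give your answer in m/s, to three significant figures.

4.27

ω = 272.3 rad/s.  Crank-pin speed |V_A| = rω = 6.3993 m/s, perpendicular to OA.
Rod angle: sinφ = −(r/L) sinθ ⇒ φ = -10.938°; ω_rod = −rω cosθ/√(L²−r²sin²θ) = +47.887 rad/s.
V_P = V_A + ω_rod × AP, with AP = 0.0678 m along the rod.
Components: V_Px = −rω sinθ − a·ω_rod·sinφ = -4.117 m/s;  V_Py = rω cosθ + a·ω_rod·cosφ = -1.119 m/s.
|V_P| = √(V_Px² + V_Py²) = 4.2664 m/s.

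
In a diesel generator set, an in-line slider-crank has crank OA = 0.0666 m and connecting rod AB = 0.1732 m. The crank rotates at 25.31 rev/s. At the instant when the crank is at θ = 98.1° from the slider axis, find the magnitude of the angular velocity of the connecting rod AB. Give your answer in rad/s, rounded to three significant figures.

ω = 159 rad/s (converted from 25.31 rev/s).
The rod makes angle φ with the slider axis where L sinφ = r sinθ; differentiating, L cosφ·φ̇ = r ω cosθ.
L cosφ = √(L² − r² sin²θ) = 0.16016 m.
|ω_rod| = r ω |cosθ| / √(L² − r² sin²θ) = 0.0666·159·0.14090/0.16016 = 9.3178 rad/s.

9.32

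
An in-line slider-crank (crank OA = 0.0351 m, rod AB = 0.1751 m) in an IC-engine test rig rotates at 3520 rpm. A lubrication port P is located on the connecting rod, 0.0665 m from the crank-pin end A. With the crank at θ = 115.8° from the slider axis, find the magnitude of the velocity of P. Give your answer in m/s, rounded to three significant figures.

11.8

ω = 368.6 rad/s.  Crank-pin speed |V_A| = rω = 12.938 m/s, perpendicular to OA.
Rod angle: sinφ = −(r/L) sinθ ⇒ φ = -10.397°; ω_rod = −rω cosθ/√(L²−r²sin²θ) = +32.697 rad/s.
V_P = V_A + ω_rod × AP, with AP = 0.0665 m along the rod.
Components: V_Px = −rω sinθ − a·ω_rod·sinφ = -11.256 m/s;  V_Py = rω cosθ + a·ω_rod·cosφ = -3.4925 m/s.
|V_P| = √(V_Px² + V_Py²) = 11.786 m/s.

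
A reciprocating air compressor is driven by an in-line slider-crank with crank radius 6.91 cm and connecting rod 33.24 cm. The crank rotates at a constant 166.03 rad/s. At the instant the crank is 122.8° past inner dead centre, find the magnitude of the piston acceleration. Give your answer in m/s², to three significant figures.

ω = 166 rad/s
x(θ) = r cosθ + √(L² − r² sin²θ); with ω constant, a = ω²·d²x/dθ².
d²x/dθ² = −r cosθ − r²(cos2θ)/√u − r⁴ sin²2θ/(4u^{3/2}),  u = L² − r² sin²θ = 0.107116 m².
Substituting r = 0.0691 m, L = 0.3324 m, θ = 122.8°: d²x/dθ² = +0.043324 m.
a = ω²·d²x/dθ² = (166)²·(+0.043324) = +1194.3 m/s²;  |a| = 1194.3 m/s².

1190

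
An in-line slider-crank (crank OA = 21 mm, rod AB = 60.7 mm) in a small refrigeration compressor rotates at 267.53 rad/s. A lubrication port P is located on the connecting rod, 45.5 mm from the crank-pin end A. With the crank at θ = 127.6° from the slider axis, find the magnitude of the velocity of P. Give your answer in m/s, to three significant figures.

3.82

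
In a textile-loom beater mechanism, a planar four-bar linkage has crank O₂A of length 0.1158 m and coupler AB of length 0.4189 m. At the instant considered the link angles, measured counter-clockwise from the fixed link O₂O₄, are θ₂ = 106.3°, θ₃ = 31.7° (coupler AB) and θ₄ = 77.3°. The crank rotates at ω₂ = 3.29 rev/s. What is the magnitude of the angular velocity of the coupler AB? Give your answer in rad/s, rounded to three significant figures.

3.88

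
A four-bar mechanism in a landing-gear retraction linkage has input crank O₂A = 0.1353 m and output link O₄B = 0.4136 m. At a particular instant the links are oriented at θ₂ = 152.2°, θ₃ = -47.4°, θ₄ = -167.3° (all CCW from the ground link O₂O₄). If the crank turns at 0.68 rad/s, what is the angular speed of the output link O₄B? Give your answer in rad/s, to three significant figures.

0.0861

ω₂ = 0.68 rad/s
Differentiating the loop-closure r₂e^{iθ₂}+r₃e^{iθ₃}=r₁+r₄e^{iθ₄} gives r₂ω₂e^{iθ₂}+r₃ω₃e^{iθ₃}=r₄ω₄e^{iθ₄}.
Eliminating the other unknown: ω₄ = r₂ω₂ sin(θ₂−θ₃) / [r₄ sin(θ₄−θ₃)].
Numerator sine = -0.33545; denominator sine = -0.86690.
Result = 0.1353·0.68·(-0.33545) / (0.4136·(-0.86690)) = +0.086077 rad/s; magnitude 0.086077 rad/s.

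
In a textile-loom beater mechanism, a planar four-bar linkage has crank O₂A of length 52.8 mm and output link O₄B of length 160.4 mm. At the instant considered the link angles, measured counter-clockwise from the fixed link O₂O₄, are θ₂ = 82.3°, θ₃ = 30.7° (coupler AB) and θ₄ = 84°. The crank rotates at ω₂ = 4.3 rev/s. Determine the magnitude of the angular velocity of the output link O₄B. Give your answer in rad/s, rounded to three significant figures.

ω₂ = 27.02 rad/s (from 4.3 rev/s).
Differentiating the loop-closure r₂e^{iθ₂}+r₃e^{iθ₃}=r₁+r₄e^{iθ₄} gives r₂ω₂e^{iθ₂}+r₃ω₃e^{iθ₃}=r₄ω₄e^{iθ₄}.
Eliminating the other unknown: ω₄ = r₂ω₂ sin(θ₂−θ₃) / [r₄ sin(θ₄−θ₃)].
Numerator sine = +0.78369; denominator sine = +0.80178.
Result = 0.0528·27.02·(+0.78369) / (0.1604·(+0.80178)) = +8.693 rad/s; magnitude 8.693 rad/s.

8.69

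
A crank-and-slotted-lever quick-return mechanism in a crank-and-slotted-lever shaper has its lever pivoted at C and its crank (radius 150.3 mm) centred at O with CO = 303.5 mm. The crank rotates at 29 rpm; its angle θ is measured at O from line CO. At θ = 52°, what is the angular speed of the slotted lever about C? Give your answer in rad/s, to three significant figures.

0.901

ω = 3.037 rad/s (from 29 rpm).
Crank pin A relative to C: A = (d + r cosθ, r sinθ); lever angle φ = atan2(r sinθ, d + r cosθ).
Differentiating tanφ: φ̇ = rω(d cosθ + r)/(d² + r² + 2dr cosθ).
d² + r² + 2dr cosθ = |CA|² = 0.17087 m²;  d cosθ + r = +0.33715 m.
|ω_lever| = |0.1503·3.037·+0.33715| / 0.17087 = 0.90063 rad/s.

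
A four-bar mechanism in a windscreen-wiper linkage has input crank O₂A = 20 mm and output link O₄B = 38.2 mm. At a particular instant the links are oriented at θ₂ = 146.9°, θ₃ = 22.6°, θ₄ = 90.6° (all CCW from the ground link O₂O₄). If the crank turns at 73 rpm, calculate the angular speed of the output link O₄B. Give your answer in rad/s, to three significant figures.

ω₂ = 7.645 rad/s (from 73 rpm).
Differentiating the loop-closure r₂e^{iθ₂}+r₃e^{iθ₃}=r₁+r₄e^{iθ₄} gives r₂ω₂e^{iθ₂}+r₃ω₃e^{iθ₃}=r₄ω₄e^{iθ₄}.
Eliminating the other unknown: ω₄ = r₂ω₂ sin(θ₂−θ₃) / [r₄ sin(θ₄−θ₃)].
Numerator sine = +0.82610; denominator sine = +0.92718.
Result = 0.02·7.645·(+0.82610) / (0.0382·(+0.92718)) = +3.566 rad/s; magnitude 3.566 rad/s.

3.57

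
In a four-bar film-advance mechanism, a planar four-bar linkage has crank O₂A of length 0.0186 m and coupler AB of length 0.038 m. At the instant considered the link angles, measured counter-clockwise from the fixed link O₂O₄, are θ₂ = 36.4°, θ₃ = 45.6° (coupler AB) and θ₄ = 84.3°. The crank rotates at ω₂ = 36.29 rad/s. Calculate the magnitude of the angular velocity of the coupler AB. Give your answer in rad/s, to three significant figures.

ω₂ = 36.29 rad/s
Differentiating the loop-closure r₂e^{iθ₂}+r₃e^{iθ₃}=r₁+r₄e^{iθ₄} gives r₂ω₂e^{iθ₂}+r₃ω₃e^{iθ₃}=r₄ω₄e^{iθ₄}.
Eliminating the other unknown: ω₃ = r₂ω₂ sin(θ₄−θ₂) / [r₃ sin(θ₃−θ₄)].
Numerator sine = +0.74198; denominator sine = -0.62524.
Result = 0.0186·36.29·(+0.74198) / (0.038·(-0.62524)) = -21.079 rad/s; magnitude 21.079 rad/s.

21.1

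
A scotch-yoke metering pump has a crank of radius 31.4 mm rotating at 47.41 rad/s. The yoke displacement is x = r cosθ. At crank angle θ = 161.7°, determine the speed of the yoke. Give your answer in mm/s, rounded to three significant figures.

467

ω = 47.41 rad/s
x = r cosθ ⇒ ẋ = −rω sinθ.
|v| = rω|sinθ| = 0.0314·47.41·|sin 161.7°| = 0.46743 m/s = 467.43 mm/s.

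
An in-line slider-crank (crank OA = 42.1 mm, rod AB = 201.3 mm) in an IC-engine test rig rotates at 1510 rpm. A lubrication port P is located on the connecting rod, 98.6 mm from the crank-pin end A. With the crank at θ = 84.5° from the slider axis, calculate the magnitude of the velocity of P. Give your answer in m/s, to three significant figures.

ω = 158.1 rad/s.  Crank-pin speed |V_A| = rω = 6.6571 m/s, perpendicular to OA.
Rod angle: sinφ = −(r/L) sinθ ⇒ φ = -12.016°; ω_rod = −rω cosθ/√(L²−r²sin²θ) = -3.2407 rad/s.
V_P = V_A + ω_rod × AP, with AP = 0.0986 m along the rod.
Components: V_Px = −rω sinθ − a·ω_rod·sinφ = -6.693 m/s;  V_Py = rω cosθ + a·ω_rod·cosφ = +0.32553 m/s.
|V_P| = √(V_Px² + V_Py²) = 6.7009 m/s.

6.70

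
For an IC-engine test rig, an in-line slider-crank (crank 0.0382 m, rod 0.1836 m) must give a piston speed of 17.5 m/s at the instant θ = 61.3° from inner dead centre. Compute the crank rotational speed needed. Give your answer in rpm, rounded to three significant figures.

4530

For an in-line slider-crank, |v_piston| = rω|sinθ|·[1 + r cosθ/√(L² − r² sin²θ)].
With r = 0.0382 m, L = 0.1836 m, θ = 61.3°: the bracketed kinematic factor |dx/dθ| = 0.036912 m.
ω = v/|dx/dθ| = 17.5/0.036912 = 474.1 rad/s.
N = 60ω/(2π) = 4527.3 rpm.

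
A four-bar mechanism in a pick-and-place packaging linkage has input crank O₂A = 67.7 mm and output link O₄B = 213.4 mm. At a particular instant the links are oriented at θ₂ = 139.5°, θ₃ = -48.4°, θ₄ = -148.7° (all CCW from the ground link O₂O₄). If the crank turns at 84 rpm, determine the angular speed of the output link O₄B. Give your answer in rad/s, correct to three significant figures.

0.390

ω₂ = 8.796 rad/s (from 84 rpm).
Differentiating the loop-closure r₂e^{iθ₂}+r₃e^{iθ₃}=r₁+r₄e^{iθ₄} gives r₂ω₂e^{iθ₂}+r₃ω₃e^{iθ₃}=r₄ω₄e^{iθ₄}.
Eliminating the other unknown: ω₄ = r₂ω₂ sin(θ₂−θ₃) / [r₄ sin(θ₄−θ₃)].
Numerator sine = -0.13744; denominator sine = -0.98389.
Result = 0.0677·8.796·(-0.13744) / (0.2134·(-0.98389)) = +0.38984 rad/s; magnitude 0.38984 rad/s.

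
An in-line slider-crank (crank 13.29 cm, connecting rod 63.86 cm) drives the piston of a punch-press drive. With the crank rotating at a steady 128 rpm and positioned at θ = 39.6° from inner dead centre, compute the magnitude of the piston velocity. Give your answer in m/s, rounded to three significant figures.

1.32

ω = 2π·128/60 = 13.4 rad/s
For an in-line slider-crank, x = r cosθ + √(L² − r² sin²θ), so v = −rω sinθ·[1 + r cosθ/√(L² − r² sin²θ)].
With r = 0.1329 m, L = 0.6386 m, θ = 39.6°: √(L² − r² sin²θ) = 0.63296 m.
v = −0.1329·13.4·0.63742·[1 + 0.1329·0.77051/0.63296] = -1.3192 m/s.
|v| = 1.3192 m/s.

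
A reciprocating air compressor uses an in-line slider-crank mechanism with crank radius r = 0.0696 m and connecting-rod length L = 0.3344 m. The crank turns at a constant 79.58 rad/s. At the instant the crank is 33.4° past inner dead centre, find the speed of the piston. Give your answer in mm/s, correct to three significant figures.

3580

ω = 79.58 rad/s
For an in-line slider-crank, x = r cosθ + √(L² − r² sin²θ), so v = −rω sinθ·[1 + r cosθ/√(L² − r² sin²θ)].
With r = 0.0696 m, L = 0.3344 m, θ = 33.4°: √(L² − r² sin²θ) = 0.3322 m.
v = −0.0696·79.58·0.55048·[1 + 0.0696·0.83485/0.3322] = -3.5823 m/s.
|v| = 3.5823 m/s = 3582.3 mm/s.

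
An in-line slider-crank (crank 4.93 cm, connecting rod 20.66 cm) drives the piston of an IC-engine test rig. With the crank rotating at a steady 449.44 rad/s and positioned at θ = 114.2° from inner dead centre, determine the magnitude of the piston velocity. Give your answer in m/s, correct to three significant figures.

ω = 449.4 rad/s
For an in-line slider-crank, x = r cosθ + √(L² − r² sin²θ), so v = −rω sinθ·[1 + r cosθ/√(L² − r² sin²θ)].
With r = 0.0493 m, L = 0.2066 m, θ = 114.2°: √(L² − r² sin²θ) = 0.20165 m.
v = −0.0493·449.4·0.91212·[1 + 0.0493·-0.40992/0.20165] = -18.185 m/s.
|v| = 18.185 m/s.

18.2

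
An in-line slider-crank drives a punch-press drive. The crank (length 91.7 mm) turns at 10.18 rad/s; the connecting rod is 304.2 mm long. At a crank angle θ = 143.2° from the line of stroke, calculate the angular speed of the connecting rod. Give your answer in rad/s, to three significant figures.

2.50

ω = 10.18 rad/s
The rod makes angle φ with the slider axis where L sinφ = r sinθ; differentiating, L cosφ·φ̇ = r ω cosθ.
L cosφ = √(L² − r² sin²θ) = 0.2992 m.
|ω_rod| = r ω |cosθ| / √(L² − r² sin²θ) = 0.0917·10.18·0.80073/0.2992 = 2.4983 rad/s.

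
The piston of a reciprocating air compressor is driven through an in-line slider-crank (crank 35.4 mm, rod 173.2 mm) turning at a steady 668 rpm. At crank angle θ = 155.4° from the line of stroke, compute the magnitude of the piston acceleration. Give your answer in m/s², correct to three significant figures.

134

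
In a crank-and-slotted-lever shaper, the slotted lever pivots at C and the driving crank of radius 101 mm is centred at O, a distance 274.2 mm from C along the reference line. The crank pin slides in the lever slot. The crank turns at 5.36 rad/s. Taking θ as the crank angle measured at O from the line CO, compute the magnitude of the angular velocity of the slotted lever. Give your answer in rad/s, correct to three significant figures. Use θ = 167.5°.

ω = 5.36 rad/s
Crank pin A relative to C: A = (d + r cosθ, r sinθ); lever angle φ = atan2(r sinθ, d + r cosθ).
Differentiating tanφ: φ̇ = rω(d cosθ + r)/(d² + r² + 2dr cosθ).
d² + r² + 2dr cosθ = |CA|² = 0.0313112 m²;  d cosθ + r = -0.1667 m.
|ω_lever| = |0.101·5.36·-0.1667| / 0.0313112 = 2.8822 rad/s.

2.88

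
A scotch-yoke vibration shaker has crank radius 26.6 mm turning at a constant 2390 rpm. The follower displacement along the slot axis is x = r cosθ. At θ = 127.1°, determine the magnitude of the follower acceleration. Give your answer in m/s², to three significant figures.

1010

ω = 250.3 rad/s (from 2390 rpm).
x = r cosθ ⇒ ẍ = −rω² cosθ (ω constant).
|a| = rω²|cosθ| = 0.0266·(250.3)²·|cos 127.1°| = 1005.1 m/s².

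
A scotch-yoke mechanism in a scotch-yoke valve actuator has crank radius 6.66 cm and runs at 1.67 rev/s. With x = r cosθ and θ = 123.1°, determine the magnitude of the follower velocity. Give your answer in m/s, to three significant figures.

0.585

ω = 10.49 rad/s (from 1.67 rev/s).
x = r cosθ ⇒ ẋ = −rω sinθ.
|v| = rω|sinθ| = 0.0666·10.49·|sin 123.1°| = 0.58542 m/s.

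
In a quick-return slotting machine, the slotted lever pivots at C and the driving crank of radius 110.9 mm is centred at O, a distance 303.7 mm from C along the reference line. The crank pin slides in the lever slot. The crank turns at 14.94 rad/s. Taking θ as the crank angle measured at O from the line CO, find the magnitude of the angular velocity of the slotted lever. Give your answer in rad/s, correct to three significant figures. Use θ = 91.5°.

1.66

ω = 14.94 rad/s
Crank pin A relative to C: A = (d + r cosθ, r sinθ); lever angle φ = atan2(r sinθ, d + r cosθ).
Differentiating tanφ: φ̇ = rω(d cosθ + r)/(d² + r² + 2dr cosθ).
d² + r² + 2dr cosθ = |CA|² = 0.102769 m²;  d cosθ + r = +0.10295 m.
|ω_lever| = |0.1109·14.94·+0.10295| / 0.102769 = 1.6598 rad/s.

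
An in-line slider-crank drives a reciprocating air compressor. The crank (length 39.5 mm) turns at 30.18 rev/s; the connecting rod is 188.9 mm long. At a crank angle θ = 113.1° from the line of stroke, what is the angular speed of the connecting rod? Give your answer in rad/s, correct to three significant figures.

ω = 189.6 rad/s (converted from 30.18 rev/s).
The rod makes angle φ with the slider axis where L sinφ = r sinθ; differentiating, L cosφ·φ̇ = r ω cosθ.
L cosφ = √(L² − r² sin²θ) = 0.18537 m.
|ω_rod| = r ω |cosθ| / √(L² − r² sin²θ) = 0.0395·189.6·0.39234/0.18537 = 15.853 rad/s.

15.9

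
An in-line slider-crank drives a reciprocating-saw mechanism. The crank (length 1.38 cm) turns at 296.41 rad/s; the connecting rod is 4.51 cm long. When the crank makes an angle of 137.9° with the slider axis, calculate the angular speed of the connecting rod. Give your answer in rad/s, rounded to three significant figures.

ω = 296.4 rad/s
The rod makes angle φ with the slider axis where L sinφ = r sinθ; differentiating, L cosφ·φ̇ = r ω cosθ.
L cosφ = √(L² − r² sin²θ) = 0.044141 m.
|ω_rod| = r ω |cosθ| / √(L² − r² sin²θ) = 0.0138·296.4·0.74198/0.044141 = 68.758 rad/s.

68.8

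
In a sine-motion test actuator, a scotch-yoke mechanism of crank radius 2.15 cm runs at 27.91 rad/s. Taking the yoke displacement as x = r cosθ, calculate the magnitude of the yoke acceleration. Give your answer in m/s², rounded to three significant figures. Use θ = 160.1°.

15.7

ω = 27.91 rad/s
x = r cosθ ⇒ ẍ = −rω² cosθ (ω constant).
|a| = rω²|cosθ| = 0.0215·(27.91)²·|cos 160.1°| = 15.748 m/s².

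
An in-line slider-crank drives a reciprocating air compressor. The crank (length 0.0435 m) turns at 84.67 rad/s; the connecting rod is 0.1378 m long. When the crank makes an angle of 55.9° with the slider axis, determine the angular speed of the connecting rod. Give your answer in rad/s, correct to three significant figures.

ω = 84.67 rad/s
The rod makes angle φ with the slider axis where L sinφ = r sinθ; differentiating, L cosφ·φ̇ = r ω cosθ.
L cosφ = √(L² − r² sin²θ) = 0.13301 m.
|ω_rod| = r ω |cosθ| / √(L² − r² sin²θ) = 0.0435·84.67·0.56064/0.13301 = 15.525 rad/s.

15.5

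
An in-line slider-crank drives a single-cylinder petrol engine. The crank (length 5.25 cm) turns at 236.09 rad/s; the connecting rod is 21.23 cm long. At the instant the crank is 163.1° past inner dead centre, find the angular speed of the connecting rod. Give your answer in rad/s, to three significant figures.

56.0

ω = 236.1 rad/s
The rod makes angle φ with the slider axis where L sinφ = r sinθ; differentiating, L cosφ·φ̇ = r ω cosθ.
L cosφ = √(L² − r² sin²θ) = 0.21175 m.
|ω_rod| = r ω |cosθ| / √(L² − r² sin²θ) = 0.0525·236.1·0.95681/0.21175 = 56.007 rad/s.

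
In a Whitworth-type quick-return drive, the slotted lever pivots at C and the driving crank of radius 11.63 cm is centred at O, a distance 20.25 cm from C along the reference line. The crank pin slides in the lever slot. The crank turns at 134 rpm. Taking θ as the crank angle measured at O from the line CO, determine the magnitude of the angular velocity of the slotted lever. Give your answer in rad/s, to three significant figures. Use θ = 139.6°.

3.32

ω = 14.03 rad/s (from 134 rpm).
Crank pin A relative to C: A = (d + r cosθ, r sinθ); lever angle φ = atan2(r sinθ, d + r cosθ).
Differentiating tanφ: φ̇ = rω(d cosθ + r)/(d² + r² + 2dr cosθ).
d² + r² + 2dr cosθ = |CA|² = 0.0186623 m²;  d cosθ + r = -0.037912 m.
|ω_lever| = |0.1163·14.03·-0.037912| / 0.0186623 = 3.3153 rad/s.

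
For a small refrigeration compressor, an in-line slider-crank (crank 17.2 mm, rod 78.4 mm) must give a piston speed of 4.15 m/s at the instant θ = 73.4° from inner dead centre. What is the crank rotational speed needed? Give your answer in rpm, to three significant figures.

2260

For an in-line slider-crank, |v_piston| = rω|sinθ|·[1 + r cosθ/√(L² − r² sin²θ)].
With r = 0.0172 m, L = 0.0784 m, θ = 73.4°: the bracketed kinematic factor |dx/dθ| = 0.01754 m.
ω = v/|dx/dθ| = 4.15/0.01754 = 236.6 rad/s.
N = 60ω/(2π) = 2259.4 rpm.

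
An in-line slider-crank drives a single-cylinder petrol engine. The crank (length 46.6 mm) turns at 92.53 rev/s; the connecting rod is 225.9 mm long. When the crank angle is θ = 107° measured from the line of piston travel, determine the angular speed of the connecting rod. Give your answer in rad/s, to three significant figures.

ω = 581.4 rad/s (converted from 92.53 rev/s).
The rod makes angle φ with the slider axis where L sinφ = r sinθ; differentiating, L cosφ·φ̇ = r ω cosθ.
L cosφ = √(L² − r² sin²θ) = 0.22146 m.
|ω_rod| = r ω |cosθ| / √(L² − r² sin²θ) = 0.0466·581.4·0.29237/0.22146 = 35.767 rad/s.

35.8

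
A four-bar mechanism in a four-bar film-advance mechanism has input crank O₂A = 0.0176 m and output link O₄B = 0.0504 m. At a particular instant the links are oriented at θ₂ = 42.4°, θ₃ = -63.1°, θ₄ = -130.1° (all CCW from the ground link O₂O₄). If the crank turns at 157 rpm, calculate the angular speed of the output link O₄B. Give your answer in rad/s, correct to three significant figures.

6.01

ω₂ = 16.44 rad/s (from 157 rpm).
Differentiating the loop-closure r₂e^{iθ₂}+r₃e^{iθ₃}=r₁+r₄e^{iθ₄} gives r₂ω₂e^{iθ₂}+r₃ω₃e^{iθ₃}=r₄ω₄e^{iθ₄}.
Eliminating the other unknown: ω₄ = r₂ω₂ sin(θ₂−θ₃) / [r₄ sin(θ₄−θ₃)].
Numerator sine = +0.96363; denominator sine = -0.92050.
Result = 0.0176·16.44·(+0.96363) / (0.0504·(-0.92050)) = -6.0103 rad/s; magnitude 6.0103 rad/s.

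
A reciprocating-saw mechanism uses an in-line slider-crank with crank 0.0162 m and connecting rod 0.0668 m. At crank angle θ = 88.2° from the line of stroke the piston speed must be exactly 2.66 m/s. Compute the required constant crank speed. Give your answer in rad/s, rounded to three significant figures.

163

For an in-line slider-crank, |v_piston| = rω|sinθ|·[1 + r cosθ/√(L² − r² sin²θ)].
With r = 0.0162 m, L = 0.0668 m, θ = 88.2°: the bracketed kinematic factor |dx/dθ| = 0.016319 m.
ω = v/|dx/dθ| = 2.66/0.016319 = 163 rad/s.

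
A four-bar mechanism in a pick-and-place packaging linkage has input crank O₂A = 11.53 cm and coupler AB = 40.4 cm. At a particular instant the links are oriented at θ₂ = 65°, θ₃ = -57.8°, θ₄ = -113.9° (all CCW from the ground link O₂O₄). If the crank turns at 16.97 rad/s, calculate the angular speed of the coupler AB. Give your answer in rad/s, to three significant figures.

0.112

ω₂ = 16.97 rad/s
Differentiating the loop-closure r₂e^{iθ₂}+r₃e^{iθ₃}=r₁+r₄e^{iθ₄} gives r₂ω₂e^{iθ₂}+r₃ω₃e^{iθ₃}=r₄ω₄e^{iθ₄}.
Eliminating the other unknown: ω₃ = r₂ω₂ sin(θ₄−θ₂) / [r₃ sin(θ₃−θ₄)].
Numerator sine = -0.01920; denominator sine = +0.83001.
Result = 0.1153·16.97·(-0.01920) / (0.404·(+0.83001)) = -0.11202 rad/s; magnitude 0.11202 rad/s.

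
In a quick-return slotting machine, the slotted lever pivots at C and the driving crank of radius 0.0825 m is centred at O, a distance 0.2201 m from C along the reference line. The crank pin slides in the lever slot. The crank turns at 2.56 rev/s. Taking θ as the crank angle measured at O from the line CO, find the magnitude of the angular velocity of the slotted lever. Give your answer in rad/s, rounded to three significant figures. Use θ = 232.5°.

2.06

ω = 16.08 rad/s (from 2.56 rev/s).
Crank pin A relative to C: A = (d + r cosθ, r sinθ); lever angle φ = atan2(r sinθ, d + r cosθ).
Differentiating tanφ: φ̇ = rω(d cosθ + r)/(d² + r² + 2dr cosθ).
d² + r² + 2dr cosθ = |CA|² = 0.0331422 m²;  d cosθ + r = -0.051488 m.
|ω_lever| = |0.0825·16.08·-0.051488| / 0.0331422 = 2.0616 rad/s.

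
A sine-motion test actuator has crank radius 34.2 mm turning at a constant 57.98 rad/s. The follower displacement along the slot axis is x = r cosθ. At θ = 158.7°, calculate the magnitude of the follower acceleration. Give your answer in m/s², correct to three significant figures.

ω = 57.98 rad/s
x = r cosθ ⇒ ẍ = −rω² cosθ (ω constant).
|a| = rω²|cosθ| = 0.0342·(57.98)²·|cos 158.7°| = 107.12 m/s².

107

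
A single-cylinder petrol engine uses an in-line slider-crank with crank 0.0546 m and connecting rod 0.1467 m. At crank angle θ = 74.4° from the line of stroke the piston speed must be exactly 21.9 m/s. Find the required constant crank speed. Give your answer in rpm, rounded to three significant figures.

3590

For an in-line slider-crank, |v_piston| = rω|sinθ|·[1 + r cosθ/√(L² − r² sin²θ)].
With r = 0.0546 m, L = 0.1467 m, θ = 74.4°: the bracketed kinematic factor |dx/dθ| = 0.058227 m.
ω = v/|dx/dθ| = 21.9/0.058227 = 376.11 rad/s.
N = 60ω/(2π) = 3591.6 rpm.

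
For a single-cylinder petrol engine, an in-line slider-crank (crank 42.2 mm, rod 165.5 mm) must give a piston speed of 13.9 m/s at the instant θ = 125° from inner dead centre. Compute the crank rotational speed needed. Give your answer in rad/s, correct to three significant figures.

For an in-line slider-crank, |v_piston| = rω|sinθ|·[1 + r cosθ/√(L² − r² sin²θ)].
With r = 0.0422 m, L = 0.1655 m, θ = 125°: the bracketed kinematic factor |dx/dθ| = 0.029398 m.
ω = v/|dx/dθ| = 13.9/0.029398 = 472.81 rad/s.

473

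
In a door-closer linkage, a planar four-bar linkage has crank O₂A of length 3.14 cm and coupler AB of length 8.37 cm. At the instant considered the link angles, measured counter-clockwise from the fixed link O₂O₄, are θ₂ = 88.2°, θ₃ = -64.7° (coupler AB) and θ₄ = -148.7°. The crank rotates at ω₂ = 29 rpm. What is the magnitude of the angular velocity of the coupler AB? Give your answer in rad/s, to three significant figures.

0.960

ω₂ = 3.037 rad/s (from 29 rpm).
Differentiating the loop-closure r₂e^{iθ₂}+r₃e^{iθ₃}=r₁+r₄e^{iθ₄} gives r₂ω₂e^{iθ₂}+r₃ω₃e^{iθ₃}=r₄ω₄e^{iθ₄}.
Eliminating the other unknown: ω₃ = r₂ω₂ sin(θ₄−θ₂) / [r₃ sin(θ₃−θ₄)].
Numerator sine = +0.83772; denominator sine = +0.99452.
Result = 0.0314·3.037·(+0.83772) / (0.0837·(+0.99452)) = +0.95965 rad/s; magnitude 0.95965 rad/s.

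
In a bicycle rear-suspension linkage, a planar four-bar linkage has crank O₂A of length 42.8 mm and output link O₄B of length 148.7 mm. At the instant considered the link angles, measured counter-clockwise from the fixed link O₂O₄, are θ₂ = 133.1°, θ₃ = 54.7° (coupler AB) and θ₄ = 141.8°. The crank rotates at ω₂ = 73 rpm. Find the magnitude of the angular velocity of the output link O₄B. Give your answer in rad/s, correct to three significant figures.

ω₂ = 7.645 rad/s (from 73 rpm).
Differentiating the loop-closure r₂e^{iθ₂}+r₃e^{iθ₃}=r₁+r₄e^{iθ₄} gives r₂ω₂e^{iθ₂}+r₃ω₃e^{iθ₃}=r₄ω₄e^{iθ₄}.
Eliminating the other unknown: ω₄ = r₂ω₂ sin(θ₂−θ₃) / [r₄ sin(θ₄−θ₃)].
Numerator sine = +0.97958; denominator sine = +0.99872.
Result = 0.0428·7.645·(+0.97958) / (0.1487·(+0.99872)) = +2.1581 rad/s; magnitude 2.1581 rad/s.

2.16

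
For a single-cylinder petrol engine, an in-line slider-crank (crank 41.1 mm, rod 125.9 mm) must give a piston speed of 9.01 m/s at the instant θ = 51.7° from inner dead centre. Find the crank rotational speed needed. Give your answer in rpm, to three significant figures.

For an in-line slider-crank, |v_piston| = rω|sinθ|·[1 + r cosθ/√(L² − r² sin²θ)].
With r = 0.0411 m, L = 0.1259 m, θ = 51.7°: the bracketed kinematic factor |dx/dθ| = 0.039006 m.
ω = v/|dx/dθ| = 9.01/0.039006 = 230.99 rad/s.
N = 60ω/(2π) = 2205.8 rpm.

2210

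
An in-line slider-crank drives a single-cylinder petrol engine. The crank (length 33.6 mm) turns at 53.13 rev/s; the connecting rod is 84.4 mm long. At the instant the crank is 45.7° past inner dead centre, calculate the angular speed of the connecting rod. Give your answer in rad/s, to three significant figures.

96.8

ω = 333.8 rad/s (converted from 53.13 rev/s).
The rod makes angle φ with the slider axis where L sinφ = r sinθ; differentiating, L cosφ·φ̇ = r ω cosθ.
L cosφ = √(L² − r² sin²θ) = 0.080902 m.
|ω_rod| = r ω |cosθ| / √(L² − r² sin²θ) = 0.0336·333.8·0.69842/0.080902 = 96.831 rad/s.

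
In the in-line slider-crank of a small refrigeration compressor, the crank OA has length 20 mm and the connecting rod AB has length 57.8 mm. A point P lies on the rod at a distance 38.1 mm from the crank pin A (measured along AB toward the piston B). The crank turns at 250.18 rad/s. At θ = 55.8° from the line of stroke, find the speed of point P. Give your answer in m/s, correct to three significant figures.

ω = 250.2 rad/s.  Crank-pin speed |V_A| = rω = 5.0036 m/s, perpendicular to OA.
Rod angle: sinφ = −(r/L) sinθ ⇒ φ = -16.630°; ω_rod = −rω cosθ/√(L²−r²sin²θ) = -50.782 rad/s.
V_P = V_A + ω_rod × AP, with AP = 0.0381 m along the rod.
Components: V_Px = −rω sinθ − a·ω_rod·sinφ = -4.6921 m/s;  V_Py = rω cosθ + a·ω_rod·cosφ = +0.95857 m/s.
|V_P| = √(V_Px² + V_Py²) = 4.789 m/s.

4.79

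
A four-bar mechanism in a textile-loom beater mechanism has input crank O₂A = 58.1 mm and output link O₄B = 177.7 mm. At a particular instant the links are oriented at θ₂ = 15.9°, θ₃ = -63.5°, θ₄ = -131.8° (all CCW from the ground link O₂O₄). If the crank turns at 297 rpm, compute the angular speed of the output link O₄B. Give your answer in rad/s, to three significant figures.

ω₂ = 31.1 rad/s (from 297 rpm).
Differentiating the loop-closure r₂e^{iθ₂}+r₃e^{iθ₃}=r₁+r₄e^{iθ₄} gives r₂ω₂e^{iθ₂}+r₃ω₃e^{iθ₃}=r₄ω₄e^{iθ₄}.
Eliminating the other unknown: ω₄ = r₂ω₂ sin(θ₂−θ₃) / [r₄ sin(θ₄−θ₃)].
Numerator sine = +0.98294; denominator sine = -0.92913.
Result = 0.0581·31.1·(+0.98294) / (0.1777·(-0.92913)) = -10.758 rad/s; magnitude 10.758 rad/s.

10.8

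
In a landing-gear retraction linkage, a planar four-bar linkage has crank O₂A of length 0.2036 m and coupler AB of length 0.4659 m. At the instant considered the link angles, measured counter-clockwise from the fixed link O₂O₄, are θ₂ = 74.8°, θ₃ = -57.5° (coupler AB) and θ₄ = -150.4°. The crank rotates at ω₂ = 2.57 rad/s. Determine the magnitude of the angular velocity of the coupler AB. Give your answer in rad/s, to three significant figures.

0.798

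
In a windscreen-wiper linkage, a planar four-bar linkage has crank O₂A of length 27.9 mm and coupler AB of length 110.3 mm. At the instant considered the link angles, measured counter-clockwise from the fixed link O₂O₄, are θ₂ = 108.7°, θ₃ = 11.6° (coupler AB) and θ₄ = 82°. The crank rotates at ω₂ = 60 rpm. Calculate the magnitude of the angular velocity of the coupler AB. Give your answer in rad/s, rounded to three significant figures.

0.758

ω₂ = 6.283 rad/s (from 60 rpm).
Differentiating the loop-closure r₂e^{iθ₂}+r₃e^{iθ₃}=r₁+r₄e^{iθ₄} gives r₂ω₂e^{iθ₂}+r₃ω₃e^{iθ₃}=r₄ω₄e^{iθ₄}.
Eliminating the other unknown: ω₃ = r₂ω₂ sin(θ₄−θ₂) / [r₃ sin(θ₃−θ₄)].
Numerator sine = -0.44932; denominator sine = -0.94206.
Result = 0.0279·6.283·(-0.44932) / (0.1103·(-0.94206)) = +0.75803 rad/s; magnitude 0.75803 rad/s.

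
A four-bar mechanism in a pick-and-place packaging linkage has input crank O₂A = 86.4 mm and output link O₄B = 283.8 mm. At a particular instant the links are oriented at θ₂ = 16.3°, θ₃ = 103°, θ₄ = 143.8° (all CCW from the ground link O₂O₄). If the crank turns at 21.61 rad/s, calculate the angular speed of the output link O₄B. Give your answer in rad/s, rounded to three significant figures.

10.1

ω₂ = 21.61 rad/s
Differentiating the loop-closure r₂e^{iθ₂}+r₃e^{iθ₃}=r₁+r₄e^{iθ₄} gives r₂ω₂e^{iθ₂}+r₃ω₃e^{iθ₃}=r₄ω₄e^{iθ₄}.
Eliminating the other unknown: ω₄ = r₂ω₂ sin(θ₂−θ₃) / [r₄ sin(θ₄−θ₃)].
Numerator sine = -0.99834; denominator sine = +0.65342.
Result = 0.0864·21.61·(-0.99834) / (0.2838·(+0.65342)) = -10.052 rad/s; magnitude 10.052 rad/s.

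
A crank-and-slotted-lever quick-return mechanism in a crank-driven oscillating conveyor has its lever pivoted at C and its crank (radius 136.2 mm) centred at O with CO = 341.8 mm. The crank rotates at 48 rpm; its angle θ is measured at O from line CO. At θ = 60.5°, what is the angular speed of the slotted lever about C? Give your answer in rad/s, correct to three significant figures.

1.15

ω = 5.027 rad/s (from 48 rpm).
Crank pin A relative to C: A = (d + r cosθ, r sinθ); lever angle φ = atan2(r sinθ, d + r cosθ).
Differentiating tanφ: φ̇ = rω(d cosθ + r)/(d² + r² + 2dr cosθ).
d² + r² + 2dr cosθ = |CA|² = 0.181225 m²;  d cosθ + r = +0.30451 m.
|ω_lever| = |0.1362·5.027·+0.30451| / 0.181225 = 1.1503 rad/s.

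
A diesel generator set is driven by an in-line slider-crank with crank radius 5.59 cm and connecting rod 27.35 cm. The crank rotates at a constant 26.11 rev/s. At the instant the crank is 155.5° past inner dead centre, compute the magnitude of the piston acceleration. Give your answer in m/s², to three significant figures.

1160

ω = 2π·26.1 = 164.1 rad/s
x(θ) = r cosθ + √(L² − r² sin²θ); with ω constant, a = ω²·d²x/dθ².
d²x/dθ² = −r cosθ − r²(cos2θ)/√u − r⁴ sin²2θ/(4u^{3/2}),  u = L² − r² sin²θ = 0.0742649 m².
Substituting r = 0.0559 m, L = 0.2735 m, θ = 155.5°: d²x/dθ² = +0.043275 m.
a = ω²·d²x/dθ² = (164.1)²·(+0.043275) = +1164.7 m/s²;  |a| = 1164.7 m/s².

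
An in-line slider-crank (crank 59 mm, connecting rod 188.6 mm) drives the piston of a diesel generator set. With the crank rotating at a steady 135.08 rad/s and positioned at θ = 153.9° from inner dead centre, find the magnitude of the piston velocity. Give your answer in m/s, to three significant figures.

ω = 135.1 rad/s
For an in-line slider-crank, x = r cosθ + √(L² − r² sin²θ), so v = −rω sinθ·[1 + r cosθ/√(L² − r² sin²θ)].
With r = 0.059 m, L = 0.1886 m, θ = 153.9°: √(L² − r² sin²θ) = 0.18681 m.
v = −0.059·135.1·0.43994·[1 + 0.059·-0.89803/0.18681] = -2.5117 m/s.
|v| = 2.5117 m/s.

2.51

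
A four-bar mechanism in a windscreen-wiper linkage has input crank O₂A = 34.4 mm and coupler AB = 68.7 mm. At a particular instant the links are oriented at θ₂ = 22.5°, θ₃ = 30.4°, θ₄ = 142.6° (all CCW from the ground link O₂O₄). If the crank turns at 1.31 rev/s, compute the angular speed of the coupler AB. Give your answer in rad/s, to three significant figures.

3.85

ω₂ = 8.231 rad/s (from 1.31 rev/s).
Differentiating the loop-closure r₂e^{iθ₂}+r₃e^{iθ₃}=r₁+r₄e^{iθ₄} gives r₂ω₂e^{iθ₂}+r₃ω₃e^{iθ₃}=r₄ω₄e^{iθ₄}.
Eliminating the other unknown: ω₃ = r₂ω₂ sin(θ₄−θ₂) / [r₃ sin(θ₃−θ₄)].
Numerator sine = +0.86515; denominator sine = -0.92587.
Result = 0.0344·8.231·(+0.86515) / (0.0687·(-0.92587)) = -3.8512 rad/s; magnitude 3.8512 rad/s.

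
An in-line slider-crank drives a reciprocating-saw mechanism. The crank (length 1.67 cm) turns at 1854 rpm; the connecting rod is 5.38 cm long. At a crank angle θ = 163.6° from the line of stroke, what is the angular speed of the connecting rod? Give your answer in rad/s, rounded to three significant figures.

ω = 194.2 rad/s (converted from 1854 rpm).
The rod makes angle φ with the slider axis where L sinφ = r sinθ; differentiating, L cosφ·φ̇ = r ω cosθ.
L cosφ = √(L² − r² sin²θ) = 0.053593 m.
|ω_rod| = r ω |cosθ| / √(L² − r² sin²θ) = 0.0167·194.2·0.95931/0.053593 = 58.037 rad/s.

58.0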